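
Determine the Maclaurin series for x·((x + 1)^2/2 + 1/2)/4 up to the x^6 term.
x^3/8 + x^2/4 + x/4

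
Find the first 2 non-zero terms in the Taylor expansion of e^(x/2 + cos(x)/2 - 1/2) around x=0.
x/2 + 1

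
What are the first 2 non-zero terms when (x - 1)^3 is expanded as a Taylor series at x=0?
3·x - 1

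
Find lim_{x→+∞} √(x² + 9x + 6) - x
This is an ∞ − ∞ indeterminate form.
Multiply and divide by the conjugate √(x²+9x + 6) + x; the x² terms cancel, leaving (9x + 6)/(√(x²+9x + 6)+x) → 9/2.
Limit = 9/2.

Final answer: 9/2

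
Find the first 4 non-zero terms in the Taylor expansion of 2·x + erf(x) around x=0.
-x^7/(21·√(π)) + x^5/(5·√(π)) - 2·x^3/(3·√(π)) + x·(2/√(π) + 2)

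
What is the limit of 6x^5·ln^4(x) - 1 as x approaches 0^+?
The product is a 0·∞ indeterminate form at x → 0⁺.
Rewrite the product as 6·ln^4(x) / x^(-5) and apply L'Hôpital, or use the standard hierarchy x^(-5) ≫ |ln x|^4 as x → 0⁺.
The indeterminate product → 0, so the limit = -1.

Final answer: -1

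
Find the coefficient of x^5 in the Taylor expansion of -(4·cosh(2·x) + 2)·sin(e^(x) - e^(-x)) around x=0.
Expand to order 5: -(4·cosh(2·x) + 2)·sin(e^(x) - e^(-x)) = 149·x^5/30 - 10·x^3 - 12·x + O(x^6).
The coefficient of x^5 is 149/30.

Final answer: 149/30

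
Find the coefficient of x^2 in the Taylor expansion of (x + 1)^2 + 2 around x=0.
Expand to order 2: (x + 1)^2 + 2 = x^2 + 2·x + 3 + O(x^3).
The coefficient of x^2 is 1.

Final answer: 1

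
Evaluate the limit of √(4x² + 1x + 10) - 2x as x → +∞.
As x → +∞: multiply by the conjugate to get (1x+10)/(√(4x²+1x+10)+2x); the denominator ~ 4x, so the limit is 1/4.
Limit = 1/4.

Final answer: 1/4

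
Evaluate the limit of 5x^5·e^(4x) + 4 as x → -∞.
The product is a 0·∞ indeterminate form at x → -∞.
Rewrite the product as 5x^5 / e^(-4x) (an ∞/∞ form) and apply L'Hôpital, or use the standard hierarchy e^(4|x|) ≫ |x^5| as x → -∞.
The indeterminate product → 0, so the limit = 4.

Final answer: 4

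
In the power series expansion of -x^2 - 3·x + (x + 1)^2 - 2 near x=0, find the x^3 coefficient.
Expand to order 3: -x^2 - 3·x + (x + 1)^2 - 2 = -x - 1 + O(x^4).
The coefficient of x^3 is 0.

Final answer: 0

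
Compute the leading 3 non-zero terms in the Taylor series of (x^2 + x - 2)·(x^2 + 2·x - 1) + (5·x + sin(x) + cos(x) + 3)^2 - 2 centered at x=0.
31·x^2 + 43·x + 16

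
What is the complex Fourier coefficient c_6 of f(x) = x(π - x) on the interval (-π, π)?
Compute the real Fourier coefficients first: a_6 = -1/9, b_6 = -π/3.
Then c_6 = (a_6 − i·b_6)/2 = -1/18 + i·π/6.

Final answer: -1/18 + i·π/6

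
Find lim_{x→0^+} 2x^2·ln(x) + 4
The product is a 0·∞ indeterminate form at x → 0⁺.
Rewrite the product as 2·ln(x) / x^(-2) and apply L'Hôpital, or use the standard hierarchy x^(-2) ≫ |ln x| as x → 0⁺.
The indeterminate product → 0, so the limit = 4.

Final answer: 4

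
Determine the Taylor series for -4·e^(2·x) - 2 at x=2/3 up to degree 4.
-4·e^(4/3) - 2 - 8·e^(4/3)·(x - 2/3) - 8·e^(4/3)·(x - 2/3)^2 - 16·e^(4/3)·(x - 2/3)^3/3 - 8·e^(4/3)·(x - 2/3)^4/3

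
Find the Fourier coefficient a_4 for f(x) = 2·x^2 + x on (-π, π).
a_4 = (1/π) ∫_{-π}^{π} f(x)·cos(4x) dx.
Evaluate the integral (use parity and integration by parts as needed): a_4 = 1/2.

Final answer: 1/2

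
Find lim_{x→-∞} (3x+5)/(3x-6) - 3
Evaluate the dominant behaviour as x → -∞; each term tends to a finite value or vanishes.
Limit = -2.

Final answer: -2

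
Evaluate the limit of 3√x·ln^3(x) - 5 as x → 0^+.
The product is a 0·∞ indeterminate form at x → 0⁺.
Rewrite the product as 3·ln^3(x) / x^(-1/2) and apply L'Hôpital, or use the standard hierarchy x^(-1/2) ≫ |ln x|^3 as x → 0⁺.
The indeterminate product → 0, so the limit = -5.

Final answer: -5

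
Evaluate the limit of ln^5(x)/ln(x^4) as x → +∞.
This is an ∞/∞ indeterminate form as x → +∞.
Write ln(x^4) = 4·ln(x), reducing the quotient to ln^4(x)/4 → ∞.
Limit = ∞.

Final answer: ∞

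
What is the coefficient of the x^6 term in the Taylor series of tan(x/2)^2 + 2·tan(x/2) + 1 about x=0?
Expand to order 6: tan(x/2)^2 + 2·tan(x/2) + 1 = 17·x^6/2880 + x^5/120 + x^4/24 + x^3/12 + x^2/4 + x + 1 + O(x^7).
The coefficient of x^6 is 17/2880.

Final answer: 17/2880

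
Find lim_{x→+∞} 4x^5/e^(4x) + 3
The quotient is an ∞/∞ indeterminate form as x → +∞.
The exponential denominator e^(4x) dominates the polynomial numerator (e^x ≫ x^5 as x → ∞), so the quotient → 0.
Adding the constant: 0 + 3 = 3. Limit = 3.

Final answer: 3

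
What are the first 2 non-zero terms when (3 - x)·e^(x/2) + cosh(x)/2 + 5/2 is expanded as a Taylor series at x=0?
x/2 + 6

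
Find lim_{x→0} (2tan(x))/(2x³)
Both numerator and denominator → 0 as x → 0; this is a 0/0 indeterminate form.
Expand each to leading order near x = 0: numerator ~ 2·x, denominator ~ 2·x^3.
The limit of the ratio is ∞.

Final answer: ∞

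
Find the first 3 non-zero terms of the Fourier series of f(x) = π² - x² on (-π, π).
4·cos(x) - cos(2·x) + 2·π^2/3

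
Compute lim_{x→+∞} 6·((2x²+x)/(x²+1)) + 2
Evaluate the dominant behaviour as x → +∞; each term tends to a finite value or vanishes.
Limit = 14.

Final answer: 14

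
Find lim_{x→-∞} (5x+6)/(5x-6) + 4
Evaluate the dominant behaviour as x → -∞; each term tends to a finite value or vanishes.
Limit = 5.

Final answer: 5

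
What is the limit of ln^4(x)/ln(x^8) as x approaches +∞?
This is an ∞/∞ indeterminate form as x → +∞.
Write ln(x^8) = 8·ln(x), reducing the quotient to ln^3(x)/8 → ∞.
Limit = ∞.

Final answer: ∞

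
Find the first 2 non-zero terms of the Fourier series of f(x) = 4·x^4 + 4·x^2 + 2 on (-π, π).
(176 - 32·π^2)·cos(x) + 2 + 4·π^2/3 + 4·π^4/5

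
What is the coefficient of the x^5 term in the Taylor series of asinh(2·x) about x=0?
Expand to order 5: asinh(2·x) = 12·x^5/5 - 4·x^3/3 + 2·x + O(x^6).
The coefficient of x^5 is 12/5.

Final answer: 12/5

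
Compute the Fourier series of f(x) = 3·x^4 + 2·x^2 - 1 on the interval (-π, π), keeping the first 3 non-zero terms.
(136 - 24·π^2)·cos(x) + (-7 + 6·π^2)·cos(2·x) - 1 + 2·π^2/3 + 3·π^4/5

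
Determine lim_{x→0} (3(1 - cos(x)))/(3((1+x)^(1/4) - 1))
Both numerator and denominator → 0 as x → 0; this is a 0/0 indeterminate form.
Expand each to leading order near x = 0: numerator ~ 3·x^2/2, denominator ~ 3·x/4.
The limit of the ratio is 0.

Final answer: 0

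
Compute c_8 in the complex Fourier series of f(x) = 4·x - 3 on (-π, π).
Compute the real Fourier coefficients first: a_8 = 0, b_8 = -1.
Then c_8 = (a_8 − i·b_8)/2 = i/2.

Final answer: i/2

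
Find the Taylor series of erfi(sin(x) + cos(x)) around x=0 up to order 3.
-e·x^3/(3·√(π)) + e·x^2/√(π) + 2·e·x/√(π) + erfi(1)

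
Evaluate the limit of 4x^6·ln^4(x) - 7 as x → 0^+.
The product is a 0·∞ indeterminate form at x → 0⁺.
Rewrite the product as 4·ln^4(x) / x^(-6) and apply L'Hôpital, or use the standard hierarchy x^(-6) ≫ |ln x|^4 as x → 0⁺.
The indeterminate product → 0, so the limit = -7.

Final answer: -7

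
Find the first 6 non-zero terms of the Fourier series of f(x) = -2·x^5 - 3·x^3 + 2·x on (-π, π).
(-440 - 4·π^4 + 74·π^2)·sin(x) + (-7·π^2 + 17/2 + 2·π^4)·sin(2·x) + (-4·π^4/3 + 56/81 + 26·π^2/27)·sin(3·x) + (-35/32 + π^2/4 + π^4)·sin(4·x) + (-4·π^4/5 - 14·π^2/25 + 584/625)·sin(5·x) + (-125/162 + 17·π^2/27 + 2·π^4/3)·sin(6·x)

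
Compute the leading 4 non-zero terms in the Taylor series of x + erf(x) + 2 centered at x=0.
x^5/(5·√(π)) - 2·x^3/(3·√(π)) + x·(1 + 2/√(π)) + 2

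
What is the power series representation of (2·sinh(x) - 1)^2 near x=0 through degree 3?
-2·x^3/3 + 4·x^2 - 4·x + 1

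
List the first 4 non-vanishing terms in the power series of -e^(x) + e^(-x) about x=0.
-x^7/2520 - x^5/60 - x^3/3 - 2·x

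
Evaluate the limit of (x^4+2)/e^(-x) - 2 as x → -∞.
The quotient is an ∞/∞ indeterminate form as x → -∞.
Compare growth rates of the dominant terms (exponentials ≫ polynomials ≫ logarithms), or apply L'Hôpital's rule; the quotient → 0.
Adding the constant: 0 - 2 = -2. Limit = -2.

Final answer: -2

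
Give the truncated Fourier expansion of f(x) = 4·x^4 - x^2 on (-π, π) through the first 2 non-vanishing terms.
(196 - 32·π^2)·cos(x) - π^2/3 + 4·π^4/5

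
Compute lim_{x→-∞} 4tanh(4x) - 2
Evaluate the dominant behaviour as x → -∞; each term tends to a finite value or vanishes.
Limit = -6.

Final answer: -6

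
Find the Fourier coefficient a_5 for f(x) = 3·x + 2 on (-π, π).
a_5 = (1/π) ∫_{-π}^{π} f(x)·cos(5x) dx.
Evaluate the integral (use parity and integration by parts as needed): a_5 = 0.

Final answer: 0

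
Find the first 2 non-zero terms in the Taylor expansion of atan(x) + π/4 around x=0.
x + π/4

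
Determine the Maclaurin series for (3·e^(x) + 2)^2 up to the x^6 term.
49·x^6/60 + 5·x^5/2 + 13·x^4/2 + 14·x^3 + 24·x^2 + 30·x + 25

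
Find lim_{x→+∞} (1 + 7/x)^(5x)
As x → +∞: write (1 + 7/x)^(5x) = ((1 + 7/x)^x)^5 → (e^7)^5 = e^35.
Limit = e^(35).

Final answer: e^(35)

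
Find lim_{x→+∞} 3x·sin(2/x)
As x → +∞: let u = 2/x → 0⁺; then 3·x·sin(2/x) = 3·2·sin(u)/u → 3·2·1 = 6.
Limit = 6.

Final answer: 6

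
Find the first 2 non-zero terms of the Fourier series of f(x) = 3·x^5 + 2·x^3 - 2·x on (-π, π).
(-116·π^2 + 6·π^4 + 692)·sin(x) + (-3·π^4 - 35/2 + 13·π^2)·sin(2·x)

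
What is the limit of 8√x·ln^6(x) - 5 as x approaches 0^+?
The product is a 0·∞ indeterminate form at x → 0⁺.
Rewrite the product as 8·ln^6(x) / x^(-1/2) and apply L'Hôpital, or use the standard hierarchy x^(-1/2) ≫ |ln x|^6 as x → 0⁺.
The indeterminate product → 0, so the limit = -5.

Final answer: -5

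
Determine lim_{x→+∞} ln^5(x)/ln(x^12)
This is an ∞/∞ indeterminate form as x → +∞.
Write ln(x^12) = 12·ln(x), reducing the quotient to ln^4(x)/12 → ∞.
Limit = ∞.

Final answer: ∞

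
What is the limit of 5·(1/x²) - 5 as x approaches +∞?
Evaluate the dominant behaviour as x → +∞; each term tends to a finite value or vanishes.
Limit = -5.

Final answer: -5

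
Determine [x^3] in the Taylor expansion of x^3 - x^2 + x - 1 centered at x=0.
Expand to order 3: x^3 - x^2 + x - 1 = x^3 - x^2 + x - 1 + O(x^4).
The coefficient of x^3 is 1.

Final answer: 1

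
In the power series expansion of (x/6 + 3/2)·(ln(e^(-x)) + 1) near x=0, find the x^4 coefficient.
Expand to order 4: (x/6 + 3/2)·(ln(e^(-x)) + 1) = -x^2/6 - 4·x/3 + 3/2 + O(x^5).
The coefficient of x^4 is 0.

Final answer: 0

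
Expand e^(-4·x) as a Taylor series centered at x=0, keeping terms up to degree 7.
-1024·x^7/315 + 256·x^6/45 - 128·x^5/15 + 32·x^4/3 - 32·x^3/3 + 8·x^2 - 4·x + 1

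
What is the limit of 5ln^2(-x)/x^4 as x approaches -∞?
This is an ∞/∞ indeterminate form as x → -∞.
Compare growth rates of the dominant terms (exponentials ≫ polynomials ≫ logarithms), or apply L'Hôpital's rule; the quotient → 0.
Limit = 0.

Final answer: 0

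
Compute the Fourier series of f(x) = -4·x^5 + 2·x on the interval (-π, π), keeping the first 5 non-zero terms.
(-956 - 8·π^4 + 160·π^2)·sin(x) + (-20·π^2 + 28 + 4·π^4)·sin(2·x) + (-8·π^4/3 - 212/81 + 160·π^2/27)·sin(3·x) + (-5·π^2/2 - 1/16 + 2·π^4)·sin(4·x) + (-8·π^4/5 + 308/625 + 32·π^2/25)·sin(5·x)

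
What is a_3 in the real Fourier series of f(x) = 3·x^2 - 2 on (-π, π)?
a_3 = (1/π) ∫_{-π}^{π} f(x)·cos(3x) dx.
Evaluate the integral (use parity and integration by parts as needed): a_3 = -4/3.

Final answer: -4/3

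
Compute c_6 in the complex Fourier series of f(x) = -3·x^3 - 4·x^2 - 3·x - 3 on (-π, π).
Compute the real Fourier coefficients first: a_6 = -4/9, b_6 = 5/6 + π^2.
Then c_6 = (a_6 − i·b_6)/2 = -2/9 - i·π^2/2 - 5·i/12.

Final answer: -2/9 - i·π^2/2 - 5·i/12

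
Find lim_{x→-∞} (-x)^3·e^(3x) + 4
The product is a 0·∞ indeterminate form at x → -∞.
Rewrite the product as (-x)^3 / e^(-3x) (an ∞/∞ form) and apply L'Hôpital, or use the standard hierarchy e^(3|x|) ≫ |(-x)^3| as x → -∞.
The indeterminate product → 0, so the limit = 4.

Final answer: 4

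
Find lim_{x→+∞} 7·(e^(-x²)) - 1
Evaluate the dominant behaviour as x → +∞; each term tends to a finite value or vanishes.
Limit = -1.

Final answer: -1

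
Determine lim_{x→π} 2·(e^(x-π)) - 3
Direct substitution at x = π gives -1.

Final answer: -1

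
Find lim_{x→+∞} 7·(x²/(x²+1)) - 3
Evaluate the dominant behaviour as x → +∞; each term tends to a finite value or vanishes.
Limit = 4.

Final answer: 4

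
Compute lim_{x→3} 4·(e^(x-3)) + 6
Direct substitution at x = 3 gives 10.

Final answer: 10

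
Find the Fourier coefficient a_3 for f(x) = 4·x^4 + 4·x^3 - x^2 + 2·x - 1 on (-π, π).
a_3 = (1/π) ∫_{-π}^{π} f(x)·cos(3x) dx.
Evaluate the integral (use parity and integration by parts as needed): a_3 = 76/27 - 32·π^2/9.

Final answer: 76/27 - 32·π^2/9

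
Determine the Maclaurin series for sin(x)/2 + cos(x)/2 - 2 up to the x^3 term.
-x^3/12 - x^2/4 + x/2 - 3/2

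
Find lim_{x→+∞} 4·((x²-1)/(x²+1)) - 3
Evaluate the dominant behaviour as x → +∞; each term tends to a finite value or vanishes.
Limit = 1.

Final answer: 1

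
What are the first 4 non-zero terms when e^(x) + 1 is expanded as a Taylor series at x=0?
x^3/6 + x^2/2 + x + 2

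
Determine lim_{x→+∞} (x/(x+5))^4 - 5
As x → +∞: x/(x+5) = 1/(1 + 5/x) → 1, and the 4th power of a limit-1 base also → 1; with the additive constant, 1 - 5 = -4.
Limit = -4.

Final answer: -4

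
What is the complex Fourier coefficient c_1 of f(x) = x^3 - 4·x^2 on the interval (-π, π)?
Compute the real Fourier coefficients first: a_1 = 16, b_1 = -12 + 2·π^2.
Then c_1 = (a_1 − i·b_1)/2 = 8 - i·π^2 + 6·i.

Final answer: 8 - i·π^2 + 6·i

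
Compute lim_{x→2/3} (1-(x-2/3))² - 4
Direct substitution at x = 2/3 gives -3.

Final answer: -3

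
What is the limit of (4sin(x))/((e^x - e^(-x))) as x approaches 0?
Both numerator and denominator → 0 as x → 0; this is a 0/0 indeterminate form.
Expand each to leading order near x = 0: numerator ~ 4·x, denominator ~ 2·x.
The limit of the ratio is 2.

Final answer: 2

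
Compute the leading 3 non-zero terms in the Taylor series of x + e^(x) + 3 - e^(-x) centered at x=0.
x^3/3 + 3·x + 3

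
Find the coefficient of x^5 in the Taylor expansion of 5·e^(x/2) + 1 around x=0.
Expand to order 5: 5·e^(x/2) + 1 = x^5/768 + 5·x^4/384 + 5·x^3/48 + 5·x^2/8 + 5·x/2 + 6 + O(x^6).
The coefficient of x^5 is 1/768.

Final answer: 1/768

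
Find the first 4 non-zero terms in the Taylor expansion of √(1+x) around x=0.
x^3/16 - x^2/8 + x/2 + 1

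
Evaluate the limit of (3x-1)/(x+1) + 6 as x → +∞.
Evaluate the dominant behaviour as x → +∞; each term tends to a finite value or vanishes.
Limit = 9.

Final answer: 9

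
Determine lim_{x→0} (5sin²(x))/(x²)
Both numerator and denominator → 0 as x → 0; this is a 0/0 indeterminate form.
Expand each to leading order near x = 0: numerator ~ 5·x^2, denominator ~ x^2.
The limit of the ratio is 5.

Final answer: 5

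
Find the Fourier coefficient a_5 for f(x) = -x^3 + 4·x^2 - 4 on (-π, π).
a_5 = (1/π) ∫_{-π}^{π} f(x)·cos(5x) dx.
Evaluate the integral (use parity and integration by parts as needed): a_5 = -16/25.

Final answer: -16/25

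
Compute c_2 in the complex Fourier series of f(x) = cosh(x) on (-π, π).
Compute the real Fourier coefficients first: a_2 = 2·sinh(π)/(5·π), b_2 = 0.
Then c_2 = (a_2 − i·b_2)/2 = sinh(π)/(5·π).

Final answer: sinh(π)/(5·π)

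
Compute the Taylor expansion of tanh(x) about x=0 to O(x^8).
-17·x^7/315 + 2·x^5/15 - x^3/3 + x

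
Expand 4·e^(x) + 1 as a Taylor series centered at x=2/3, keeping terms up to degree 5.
1 + 4·e^(2/3) + 4·e^(2/3)·(x - 2/3) + 2·e^(2/3)·(x - 2/3)^2 + 2·e^(2/3)·(x - 2/3)^3/3 + e^(2/3)·(x - 2/3)^4/6 + e^(2/3)·(x - 2/3)^5/30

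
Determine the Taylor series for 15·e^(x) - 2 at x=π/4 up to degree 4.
-2 + 15·e^(π/4) + 15·e^(π/4)·(x - π/4) + 15·e^(π/4)·(x - π/4)^2/2 + 5·e^(π/4)·(x - π/4)^3/2 + 5·e^(π/4)·(x - π/4)^4/8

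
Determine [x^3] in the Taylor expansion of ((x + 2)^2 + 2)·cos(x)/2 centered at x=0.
Expand to order 3: ((x + 2)^2 + 2)·cos(x)/2 = -x^3 - x^2 + 2·x + 3 + O(x^4).
The coefficient of x^3 is -1.

Final answer: -1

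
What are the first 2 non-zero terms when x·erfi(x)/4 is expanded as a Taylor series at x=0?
x^4/(6·√(π)) + x^2/(2·√(π))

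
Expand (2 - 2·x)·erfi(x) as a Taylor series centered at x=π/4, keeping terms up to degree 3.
-π·erfi(π/4)/2 + 2·erfi(π/4) + (-π·e^(π^2/16) - 2·√(π)·erfi(π/4) + 4·e^(π^2/16))·(x - π/4)/√(π) + (-16·e^(π^2/16) - π^2·e^(π^2/16) + 4·π·e^(π^2/16))·(x - π/4)^2/(4·√(π)) + (-32·π·e^(π^2/16) - π^3·e^(π^2/16) + 32·e^(π^2/16) + 4·π^2·e^(π^2/16))·(x - π/4)^3/(24·√(π))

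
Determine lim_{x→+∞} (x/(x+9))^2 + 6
As x → +∞: x/(x+9) = 1/(1 + 9/x) → 1, and the 2nd power of a limit-1 base also → 1; with the additive constant, 1 + 6 = 7.
Limit = 7.

Final answer: 7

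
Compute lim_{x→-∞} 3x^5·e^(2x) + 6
The product is a 0·∞ indeterminate form at x → -∞.
Rewrite the product as 3x^5 / e^(-2x) (an ∞/∞ form) and apply L'Hôpital, or use the standard hierarchy e^(2|x|) ≫ |x^5| as x → -∞.
The indeterminate product → 0, so the limit = 6.

Final answer: 6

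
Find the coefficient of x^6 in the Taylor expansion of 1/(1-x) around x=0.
Expand to order 6: 1/(1-x) = x^6 + x^5 + x^4 + x^3 + x^2 + x + 1 + O(x^7).
The coefficient of x^6 is 1.

Final answer: 1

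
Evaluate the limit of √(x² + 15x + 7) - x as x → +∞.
This is an ∞ − ∞ indeterminate form.
Multiply and divide by the conjugate √(x²+15x + 7) + x; the x² terms cancel, leaving (15x + 7)/(√(x²+15x + 7)+x) → 15/2.
Limit = 15/2.

Final answer: 15/2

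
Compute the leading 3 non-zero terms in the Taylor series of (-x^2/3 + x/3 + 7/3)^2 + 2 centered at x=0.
-13·x^2/9 + 14·x/9 + 67/9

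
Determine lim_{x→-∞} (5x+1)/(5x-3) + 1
Evaluate the dominant behaviour as x → -∞; each term tends to a finite value or vanishes.
Limit = 2.

Final answer: 2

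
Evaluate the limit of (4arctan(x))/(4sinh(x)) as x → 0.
Both numerator and denominator → 0 as x → 0; this is a 0/0 indeterminate form.
Expand each to leading order near x = 0: numerator ~ 4·x, denominator ~ 4·x.
The limit of the ratio is 1.

Final answer: 1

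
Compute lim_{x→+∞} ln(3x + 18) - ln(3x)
This is an ∞ − ∞ indeterminate form.
Combine the logarithms: ln(3x+18) − ln(3x) = ln((3x+18)/(3x)) = ln(1 + 18/(3x)) → ln(1) = 0.
Limit = 0.

Final answer: 0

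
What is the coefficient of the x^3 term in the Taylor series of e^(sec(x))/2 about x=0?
Expand to order 3: e^(sec(x))/2 = e·x^2/4 + e/2 + O(x^4).
The coefficient of x^3 is 0.

Final answer: 0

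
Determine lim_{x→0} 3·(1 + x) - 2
Direct substitution at x = 0 gives 1.

Final answer: 1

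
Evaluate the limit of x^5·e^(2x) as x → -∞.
This is a 0·∞ indeterminate form at x → -∞.
Rewrite the product as x^5 / e^(-2x) (an ∞/∞ form) and apply L'Hôpital, or use the standard hierarchy e^(2|x|) ≫ |x^5| as x → -∞.
The indeterminate product → 0, so the limit = 0.

Final answer: 0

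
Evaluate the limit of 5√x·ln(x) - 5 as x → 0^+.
The product is a 0·∞ indeterminate form at x → 0⁺.
Rewrite the product as 5·ln(x) / x^(-1/2) and apply L'Hôpital, or use the standard hierarchy x^(-1/2) ≫ |ln x| as x → 0⁺.
The indeterminate product → 0, so the limit = -5.

Final answer: -5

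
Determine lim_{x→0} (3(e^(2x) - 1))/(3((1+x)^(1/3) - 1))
Both numerator and denominator → 0 as x → 0; this is a 0/0 indeterminate form.
Expand each to leading order near x = 0: numerator ~ 6·x, denominator ~ x.
The limit of the ratio is 6.

Final answer: 6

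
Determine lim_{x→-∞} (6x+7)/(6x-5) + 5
Evaluate the dominant behaviour as x → -∞; each term tends to a finite value or vanishes.
Limit = 6.

Final answer: 6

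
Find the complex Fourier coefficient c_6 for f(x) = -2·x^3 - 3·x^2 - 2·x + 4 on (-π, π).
Compute the real Fourier coefficients first: a_6 = -1/3, b_6 = 5/9 + 2·π^2/3.
Then c_6 = (a_6 − i·b_6)/2 = -1/6 - i·π^2/3 - 5·i/18.

Final answer: -1/6 - i·π^2/3 - 5·i/18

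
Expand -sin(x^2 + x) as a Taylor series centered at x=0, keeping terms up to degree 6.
x^6/8 + 59·x^5/120 + x^4/2 + x^3/6 - x^2 - x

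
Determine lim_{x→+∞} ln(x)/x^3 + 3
The quotient is an ∞/∞ indeterminate form as x → +∞.
The polynomial denominator x^3 dominates the logarithmic numerator (any positive power of x ≫ ln(x) as x → ∞), so the quotient → 0.
Adding the constant: 0 + 3 = 3. Limit = 3.

Final answer: 3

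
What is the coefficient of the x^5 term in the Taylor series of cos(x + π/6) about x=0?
Expand to order 5: cos(x + π/6) = -x^5/240 + √(3)·x^4/48 + x^3/12 - √(3)·x^2/4 - x/2 + √(3)/2 + O(x^6).
The coefficient of x^5 is -1/240.

Final answer: -1/240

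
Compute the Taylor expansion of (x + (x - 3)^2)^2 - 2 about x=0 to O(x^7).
x^4 - 10·x^3 + 43·x^2 - 90·x + 79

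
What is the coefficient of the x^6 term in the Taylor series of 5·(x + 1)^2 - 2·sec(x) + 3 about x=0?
Expand to order 6: 5·(x + 1)^2 - 2·sec(x) + 3 = -61·x^6/360 - 5·x^4/12 + 4·x^2 + 10·x + 6 + O(x^7).
The coefficient of x^6 is -61/360.

Final answer: -61/360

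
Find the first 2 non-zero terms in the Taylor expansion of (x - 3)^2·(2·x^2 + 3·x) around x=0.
-9·x^3 + 27·x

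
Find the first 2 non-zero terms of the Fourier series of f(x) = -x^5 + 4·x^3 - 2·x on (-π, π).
(-292 - 2·π^4 + 48·π^2)·sin(x) + (-9·π^2 + 31/2 + π^4)·sin(2·x)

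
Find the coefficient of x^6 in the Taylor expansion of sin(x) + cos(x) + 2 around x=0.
Expand to order 6: sin(x) + cos(x) + 2 = -x^6/720 + x^5/120 + x^4/24 - x^3/6 - x^2/2 + x + 3 + O(x^7).
The coefficient of x^6 is -1/720.

Final answer: -1/720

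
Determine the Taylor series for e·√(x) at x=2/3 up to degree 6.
√(6)·e/3 + √(6)·e·(x - 2/3)/4 - 3·√(6)·e·(x - 2/3)^2/32 + 9·√(6)·e·(x - 2/3)^3/128 - 135·√(6)·e·(x - 2/3)^4/2048 + 567·√(6)·e·(x - 2/3)^5/8192 - 5103·√(6)·e·(x - 2/3)^6/65536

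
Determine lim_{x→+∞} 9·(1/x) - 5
Evaluate the dominant behaviour as x → +∞; each term tends to a finite value or vanishes.
Limit = -5.

Final answer: -5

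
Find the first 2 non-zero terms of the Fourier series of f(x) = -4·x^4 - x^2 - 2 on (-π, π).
(-188 + 32·π^2)·cos(x) - 4·π^4/5 - π^2/3 - 2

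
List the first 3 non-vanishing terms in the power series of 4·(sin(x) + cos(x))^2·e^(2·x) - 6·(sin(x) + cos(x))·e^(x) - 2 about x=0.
18·x^2 + 4·x - 4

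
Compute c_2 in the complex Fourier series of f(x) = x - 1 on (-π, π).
Compute the real Fourier coefficients first: a_2 = 0, b_2 = -1.
Then c_2 = (a_2 − i·b_2)/2 = i/2.

Final answer: i/2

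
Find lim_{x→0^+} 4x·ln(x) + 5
The product is a 0·∞ indeterminate form at x → 0⁺.
Rewrite the product as 4·ln(x) / x^(-1) and apply L'Hôpital, or use the standard hierarchy x^(-1) ≫ |ln x| as x → 0⁺.
The indeterminate product → 0, so the limit = 5.

Final answer: 5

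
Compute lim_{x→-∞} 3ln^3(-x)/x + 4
The quotient is an ∞/∞ indeterminate form as x → -∞.
Compare growth rates of the dominant terms (exponentials ≫ polynomials ≫ logarithms), or apply L'Hôpital's rule; the quotient → 0.
Adding the constant: 0 + 4 = 4. Limit = 4.

Final answer: 4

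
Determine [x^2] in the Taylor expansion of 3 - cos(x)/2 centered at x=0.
Expand to order 2: 3 - cos(x)/2 = x^2/4 + 5/2 + O(x^3).
The coefficient of x^2 is 1/4.

Final answer: 1/4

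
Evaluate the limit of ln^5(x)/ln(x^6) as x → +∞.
This is an ∞/∞ indeterminate form as x → +∞.
Write ln(x^6) = 6·ln(x), reducing the quotient to ln^4(x)/6 → ∞.
Limit = ∞.

Final answer: ∞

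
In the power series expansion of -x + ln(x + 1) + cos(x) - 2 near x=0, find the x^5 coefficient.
Expand to order 5: -x + ln(x + 1) + cos(x) - 2 = x^5/5 - 5·x^4/24 + x^3/3 - x^2 - 1 + O(x^6).
The coefficient of x^5 is 1/5.

Final answer: 1/5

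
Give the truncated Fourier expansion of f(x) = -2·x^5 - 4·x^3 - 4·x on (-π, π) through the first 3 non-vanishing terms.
(-440 - 4·π^4 + 72·π^2)·sin(x) + (-6·π^2 + 13 + 2·π^4)·sin(2·x) + (-4·π^4/3 - 232/81 + 8·π^2/27)·sin(3·x)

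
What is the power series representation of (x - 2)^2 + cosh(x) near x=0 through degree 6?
x^6/720 + x^4/24 + 3·x^2/2 - 4·x + 5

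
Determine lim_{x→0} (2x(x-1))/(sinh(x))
Both numerator and denominator → 0 as x → 0; this is a 0/0 indeterminate form.
Expand each to leading order near x = 0: numerator ~ -2·x, denominator ~ x.
The limit of the ratio is -2.

Final answer: -2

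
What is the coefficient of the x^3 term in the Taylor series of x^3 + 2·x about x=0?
Expand to order 3: x^3 + 2·x = x^3 + 2·x + O(x^4).
The coefficient of x^3 is 1.

Final answer: 1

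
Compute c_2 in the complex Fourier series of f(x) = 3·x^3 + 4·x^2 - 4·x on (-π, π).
Compute the real Fourier coefficients first: a_2 = 4, b_2 = 17/2 - 3·π^2.
Then c_2 = (a_2 − i·b_2)/2 = 2 - 17·i/4 + 3·i·π^2/2.

Final answer: 2 - 17·i/4 + 3·i·π^2/2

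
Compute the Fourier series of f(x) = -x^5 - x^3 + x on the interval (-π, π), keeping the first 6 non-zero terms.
(-226 - 2·π^4 + 38·π^2)·sin(x) + (-4·π^2 + 5 + π^4)·sin(2·x) + (-2·π^4/3 + 10/81 + 22·π^2/27)·sin(3·x) + (-π^2/8 - 29/64 + π^4/2)·sin(4·x) + (-2·π^4/5 - 2·π^2/25 + 262/625)·sin(5·x) + (-29/81 + 4·π^2/27 + π^4/3)·sin(6·x)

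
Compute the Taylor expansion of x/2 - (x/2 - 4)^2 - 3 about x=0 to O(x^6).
-x^2/4 + 9·x/2 - 19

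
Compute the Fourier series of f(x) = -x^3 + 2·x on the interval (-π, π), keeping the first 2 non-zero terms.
(16 - 2·π^2)·sin(x) + (-7/2 + π^2)·sin(2·x)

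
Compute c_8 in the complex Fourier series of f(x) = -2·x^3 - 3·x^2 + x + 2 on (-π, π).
Compute the real Fourier coefficients first: a_8 = -3/16, b_8 = -19/64 + π^2/2.
Then c_8 = (a_8 − i·b_8)/2 = -3/32 - i·π^2/4 + 19·i/128.

Final answer: -3/32 - i·π^2/4 + 19·i/128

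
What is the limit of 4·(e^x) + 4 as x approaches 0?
Direct substitution at x = 0 gives 8.

Final answer: 8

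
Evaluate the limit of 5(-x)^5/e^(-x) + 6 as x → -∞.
The quotient is an ∞/∞ indeterminate form as x → -∞.
Compare growth rates of the dominant terms (exponentials ≫ polynomials ≫ logarithms), or apply L'Hôpital's rule; the quotient → 0.
Adding the constant: 0 + 6 = 6. Limit = 6.

Final answer: 6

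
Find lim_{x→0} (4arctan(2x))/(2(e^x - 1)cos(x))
Both numerator and denominator → 0 as x → 0; this is a 0/0 indeterminate form.
Expand each to leading order near x = 0: numerator ~ 8·x, denominator ~ 2·x.
The limit of the ratio is 4.

Final answer: 4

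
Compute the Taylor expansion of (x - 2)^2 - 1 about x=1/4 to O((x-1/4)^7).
33/16 - 7·(x - 1/4)/2 + (x - 1/4)^2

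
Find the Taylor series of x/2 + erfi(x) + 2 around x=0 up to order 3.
2·x^3/(3·√(π)) + x·(1/2 + 2/√(π)) + 2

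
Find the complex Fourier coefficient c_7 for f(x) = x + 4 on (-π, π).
Compute the real Fourier coefficients first: a_7 = 0, b_7 = 2/7.
Then c_7 = (a_7 − i·b_7)/2 = -i/7.

Final answer: -i/7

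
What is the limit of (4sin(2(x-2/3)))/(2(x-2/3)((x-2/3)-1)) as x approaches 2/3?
Both numerator and denominator → 0 as x → 2/3; this is a 0/0 indeterminate form.
Expand each to leading order near x = 2/3: numerator ~ 8·(x - 2/3), denominator ~ -2·(x - 2/3).
The limit of the ratio is -4.

Final answer: -4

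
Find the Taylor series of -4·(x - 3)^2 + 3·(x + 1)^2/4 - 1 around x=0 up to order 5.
-13·x^2/4 + 51·x/2 - 145/4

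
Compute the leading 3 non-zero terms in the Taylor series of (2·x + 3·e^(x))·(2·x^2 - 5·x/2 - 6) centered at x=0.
-31·x^2/2 - 75·x/2 - 18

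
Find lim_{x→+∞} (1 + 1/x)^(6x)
As x → +∞: write (1 + 1/x)^(6x) = ((1 + 1/x)^x)^6 → (e^1)^6 = e^6.
Limit = e^(6).

Final answer: e^(6)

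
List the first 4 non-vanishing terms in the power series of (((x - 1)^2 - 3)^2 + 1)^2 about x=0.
-40·x^3 + 64·x^2 + 80·x + 25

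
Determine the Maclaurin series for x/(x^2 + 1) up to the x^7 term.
-x^7 + x^5 - x^3 + x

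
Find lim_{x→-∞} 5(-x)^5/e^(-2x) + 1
The quotient is an ∞/∞ indeterminate form as x → -∞.
Compare growth rates of the dominant terms (exponentials ≫ polynomials ≫ logarithms), or apply L'Hôpital's rule; the quotient → 0.
Adding the constant: 0 + 1 = 1. Limit = 1.

Final answer: 1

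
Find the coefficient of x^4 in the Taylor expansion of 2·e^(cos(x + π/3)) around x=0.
Expand to order 4: 2·e^(cos(x + π/3)) = -55·x^4·e^(1/2)/192 + 7·√(3)·x^3·e^(1/2)/24 + x^2·e^(1/2)/4 - √(3)·x·e^(1/2) + 2·e^(1/2) + O(x^5).
The coefficient of x^4 is -55·e^(1/2)/192.

Final answer: -55·e^(1/2)/192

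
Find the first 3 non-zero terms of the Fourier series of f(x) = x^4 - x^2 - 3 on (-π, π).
(52 - 8·π^2)·cos(x) + (-4 + 2·π^2)·cos(2·x) - π^2/3 - 3 + π^4/5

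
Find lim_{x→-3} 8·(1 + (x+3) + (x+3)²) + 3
Direct substitution at x = -3 gives 11.

Final answer: 11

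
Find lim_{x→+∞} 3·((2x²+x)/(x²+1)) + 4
Evaluate the dominant behaviour as x → +∞; each term tends to a finite value or vanishes.
Limit = 10.

Final answer: 10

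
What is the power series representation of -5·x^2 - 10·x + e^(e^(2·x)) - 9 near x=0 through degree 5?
208·e·x^5/15 + 10·e·x^4 + 20·e·x^3/3 + x^2·(-5 + 4·e) + x·(-10 + 2·e) - 9 + e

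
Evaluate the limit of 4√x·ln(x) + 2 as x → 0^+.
The product is a 0·∞ indeterminate form at x → 0⁺.
Rewrite the product as 4·ln(x) / x^(-1/2) and apply L'Hôpital, or use the standard hierarchy x^(-1/2) ≫ |ln x| as x → 0⁺.
The indeterminate product → 0, so the limit = 2.

Final answer: 2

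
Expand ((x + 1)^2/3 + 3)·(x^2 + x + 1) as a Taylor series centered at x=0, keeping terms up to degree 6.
x^4/3 + x^3 + 13·x^2/3 + 4·x + 10/3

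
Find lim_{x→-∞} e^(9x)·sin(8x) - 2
Evaluate the dominant behaviour as x → -∞; each term tends to a finite value or vanishes.
Limit = -2.

Final answer: -2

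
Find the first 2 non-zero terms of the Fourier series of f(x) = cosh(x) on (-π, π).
-cos(x)·sinh(π)/π + sinh(π)/π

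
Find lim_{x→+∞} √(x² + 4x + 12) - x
As x → +∞: multiply by the conjugate to get (4x+12)/(√(x²+4x+12)+x); the denominator ~ 2x, so the limit is 4/2 = 2.
Limit = 2.

Final answer: 2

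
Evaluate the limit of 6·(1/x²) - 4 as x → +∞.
Evaluate the dominant behaviour as x → +∞; each term tends to a finite value or vanishes.
Limit = -4.

Final answer: -4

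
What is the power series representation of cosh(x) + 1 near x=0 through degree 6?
x^6/720 + x^4/24 + x^2/2 + 2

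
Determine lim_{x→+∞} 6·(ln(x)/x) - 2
Evaluate the dominant behaviour as x → +∞; each term tends to a finite value or vanishes.
Limit = -2.

Final answer: -2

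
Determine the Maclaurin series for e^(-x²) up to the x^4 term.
x^4/2 - x^2 + 1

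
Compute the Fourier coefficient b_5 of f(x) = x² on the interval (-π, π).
b_5 = (1/π) ∫_{-π}^{π} f(x)·sin(5x) dx.
Evaluate the integral (use parity and integration by parts as needed): b_5 = 0.

Final answer: 0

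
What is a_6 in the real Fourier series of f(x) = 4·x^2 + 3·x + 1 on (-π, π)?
a_6 = (1/π) ∫_{-π}^{π} f(x)·cos(6x) dx.
Evaluate the integral (use parity and integration by parts as needed): a_6 = 4/9.

Final answer: 4/9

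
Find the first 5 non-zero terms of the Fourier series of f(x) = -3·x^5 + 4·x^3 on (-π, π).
(-768 - 6·π^4 + 128·π^2)·sin(x) + (-19·π^2 + 57/2 + 3·π^4)·sin(2·x) + (-2·π^4 - 128/27 + 64·π^2/9)·sin(3·x) + (-31·π^2/8 + 93/64 + 3·π^4/2)·sin(4·x) + (-6·π^4/5 - 384/625 + 64·π^2/25)·sin(5·x)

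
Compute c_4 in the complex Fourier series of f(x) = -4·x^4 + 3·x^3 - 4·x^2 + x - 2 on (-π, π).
Compute the real Fourier coefficients first: a_4 = -2·π^2 - 1/4, b_4 = 1/16 - 3·π^2/2.
Then c_4 = (a_4 − i·b_4)/2 = -π^2 - 1/8 - i/32 + 3·i·π^2/4.

Final answer: -π^2 - 1/8 - i/32 + 3·i·π^2/4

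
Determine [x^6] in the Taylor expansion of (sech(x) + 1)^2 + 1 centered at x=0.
Expand to order 6: (sech(x) + 1)^2 + 1 = -197·x^6/360 + 13·x^4/12 - 2·x^2 + 5 + O(x^7).
The coefficient of x^6 is -197/360.

Final answer: -197/360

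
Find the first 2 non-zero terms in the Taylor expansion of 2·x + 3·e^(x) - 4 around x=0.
5·x - 1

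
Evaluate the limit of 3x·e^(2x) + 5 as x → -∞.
The product is a 0·∞ indeterminate form at x → -∞.
Rewrite the product as 3x / e^(-2x) (an ∞/∞ form) and apply L'Hôpital, or use the standard hierarchy e^(2|x|) ≫ |x| as x → -∞.
The indeterminate product → 0, so the limit = 5.

Final answer: 5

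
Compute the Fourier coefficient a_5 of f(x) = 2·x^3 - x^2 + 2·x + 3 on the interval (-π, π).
a_5 = (1/π) ∫_{-π}^{π} f(x)·cos(5x) dx.
Evaluate the integral (use parity and integration by parts as needed): a_5 = 4/25.

Final answer: 4/25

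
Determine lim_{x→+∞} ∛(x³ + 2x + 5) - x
This is an ∞ − ∞ indeterminate form.
Multiply by (A² + AB + B²)/(A² + AB + B²) where A = ∛(x³+2x + 5), B = x to use A³ − B³ = (A−B)(A²+AB+B²); the x³ terms cancel, leaving (2x + 5)/(A²+AB+B²) with denominator ~ 3x², so the limit is 0.
Limit = 0.

Final answer: 0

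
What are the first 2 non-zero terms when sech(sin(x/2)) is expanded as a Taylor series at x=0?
1 - x^2/8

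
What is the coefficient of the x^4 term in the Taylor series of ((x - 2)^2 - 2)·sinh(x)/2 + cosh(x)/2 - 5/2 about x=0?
Expand to order 4: ((x - 2)^2 - 2)·sinh(x)/2 + cosh(x)/2 - 5/2 = -5·x^4/16 + 2·x^3/3 - 7·x^2/4 + x - 2 + O(x^5).
The coefficient of x^4 is -5/16.

Final answer: -5/16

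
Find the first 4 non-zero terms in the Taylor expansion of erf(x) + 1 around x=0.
x^5/(5·√(π)) - 2·x^3/(3·√(π)) + 2·x/√(π) + 1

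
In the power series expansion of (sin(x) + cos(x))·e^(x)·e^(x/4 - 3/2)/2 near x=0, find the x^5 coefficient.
Expand to order 5: (sin(x) + cos(x))·e^(x)·e^(x/4 - 3/2)/2 = -4317·x^5·e^(-3/2)/81920 - 799·x^4·e^(-3/2)/12288 + 121·x^3·e^(-3/2)/768 + 49·x^2·e^(-3/2)/64 + 9·x·e^(-3/2)/8 + e^(-3/2)/2 + O(x^6).
The coefficient of x^5 is -4317·e^(-3/2)/81920.

Final answer: -4317·e^(-3/2)/81920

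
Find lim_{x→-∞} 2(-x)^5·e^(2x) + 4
The product is a 0·∞ indeterminate form at x → -∞.
Rewrite the product as 2(-x)^5 / e^(-2x) (an ∞/∞ form) and apply L'Hôpital, or use the standard hierarchy e^(2|x|) ≫ |(-x)^5| as x → -∞.
The indeterminate product → 0, so the limit = 4.

Final answer: 4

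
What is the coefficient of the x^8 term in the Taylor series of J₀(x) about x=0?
Expand to order 8: J₀(x) = x^8/147456 - x^6/2304 + x^4/64 - x^2/4 + 1 + O(x^9).
The coefficient of x^8 is 1/147456.

Final answer: 1/147456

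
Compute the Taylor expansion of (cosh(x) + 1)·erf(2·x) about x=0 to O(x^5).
-26·x^3/(3·√(π)) + 8·x/√(π)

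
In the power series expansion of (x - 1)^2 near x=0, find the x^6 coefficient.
Expand to order 6: (x - 1)^2 = x^2 - 2·x + 1 + O(x^7).
The coefficient of x^6 is 0.

Final answer: 0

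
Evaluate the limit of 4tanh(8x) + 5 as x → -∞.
Evaluate the dominant behaviour as x → -∞; each term tends to a finite value or vanishes.
Limit = 1.

Final answer: 1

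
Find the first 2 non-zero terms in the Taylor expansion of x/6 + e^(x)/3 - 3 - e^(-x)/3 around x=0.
5·x/6 - 3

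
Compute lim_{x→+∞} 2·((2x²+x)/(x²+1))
Evaluate the dominant behaviour as x → +∞; each term tends to a finite value or vanishes.
Limit = 4.

Final answer: 4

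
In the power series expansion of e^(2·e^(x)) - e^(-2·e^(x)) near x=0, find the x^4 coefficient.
Expand to order 4: e^(2·e^(x)) - e^(-2·e^(x)) = x^4·(e^(-2)/4 + 47·e^(2)/12) + x^3·(-e^(-2)/3 + 11·e^(2)/3) + x^2·(-e^(-2) + 3·e^(2)) + x·(2·e^(-2) + 2·e^(2)) - e^(-2) + e^(2) + O(x^5).
The coefficient of x^4 is e^(-2)/4 + 47·e^(2)/12.

Final answer: e^(-2)/4 + 47·e^(2)/12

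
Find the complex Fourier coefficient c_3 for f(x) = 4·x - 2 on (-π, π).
Compute the real Fourier coefficients first: a_3 = 0, b_3 = 8/3.
Then c_3 = (a_3 − i·b_3)/2 = -4·i/3.

Final answer: -4·i/3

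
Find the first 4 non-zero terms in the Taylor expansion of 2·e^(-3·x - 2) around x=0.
-9·x^3·e^(-2) + 9·x^2·e^(-2) - 6·x·e^(-2) + 2·e^(-2)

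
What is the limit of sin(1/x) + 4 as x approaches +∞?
Evaluate the dominant behaviour as x → +∞; each term tends to a finite value or vanishes.
Limit = 4.

Final answer: 4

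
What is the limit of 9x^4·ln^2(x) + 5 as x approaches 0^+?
The product is a 0·∞ indeterminate form at x → 0⁺.
Rewrite the product as 9·ln^2(x) / x^(-4) and apply L'Hôpital, or use the standard hierarchy x^(-4) ≫ |ln x|^2 as x → 0⁺.
The indeterminate product → 0, so the limit = 5.

Final answer: 5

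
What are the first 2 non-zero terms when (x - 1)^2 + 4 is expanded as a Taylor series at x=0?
5 - 2·x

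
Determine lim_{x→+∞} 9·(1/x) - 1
Evaluate the dominant behaviour as x → +∞; each term tends to a finite value or vanishes.
Limit = -1.

Final answer: -1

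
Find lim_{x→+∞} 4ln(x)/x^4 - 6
The quotient is an ∞/∞ indeterminate form as x → +∞.
The polynomial denominator x^4 dominates the logarithmic numerator (any positive power of x ≫ ln(x) as x → ∞), so the quotient → 0.
Adding the constant: 0 - 6 = -6. Limit = -6.

Final answer: -6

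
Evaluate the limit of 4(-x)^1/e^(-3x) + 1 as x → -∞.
The quotient is an ∞/∞ indeterminate form as x → -∞.
Compare growth rates of the dominant terms (exponentials ≫ polynomials ≫ logarithms), or apply L'Hôpital's rule; the quotient → 0.
Adding the constant: 0 + 1 = 1. Limit = 1.

Final answer: 1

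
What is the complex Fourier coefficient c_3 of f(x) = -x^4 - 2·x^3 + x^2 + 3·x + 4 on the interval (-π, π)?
Compute the real Fourier coefficients first: a_3 = -28/27 + 8·π^2/9, b_3 = 26/9 - 4·π^2/3.
Then c_3 = (a_3 − i·b_3)/2 = -14/27 + 4·π^2/9 - 13·i/9 + 2·i·π^2/3.

Final answer: -14/27 + 4·π^2/9 - 13·i/9 + 2·i·π^2/3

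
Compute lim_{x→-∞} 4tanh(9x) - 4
Evaluate the dominant behaviour as x → -∞; each term tends to a finite value or vanishes.
Limit = -8.

Final answer: -8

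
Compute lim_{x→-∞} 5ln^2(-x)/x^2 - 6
The quotient is an ∞/∞ indeterminate form as x → -∞.
Compare growth rates of the dominant terms (exponentials ≫ polynomials ≫ logarithms), or apply L'Hôpital's rule; the quotient → 0.
Adding the constant: 0 - 6 = -6. Limit = -6.

Final answer: -6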